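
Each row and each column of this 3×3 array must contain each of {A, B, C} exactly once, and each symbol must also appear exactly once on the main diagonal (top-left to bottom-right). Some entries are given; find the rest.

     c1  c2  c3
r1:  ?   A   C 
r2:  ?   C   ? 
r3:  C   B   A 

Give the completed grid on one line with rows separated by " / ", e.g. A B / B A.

At row 1, column 1: row 1 has {A,C}; column 1 has {C}; the diagonal has {A,C}; that leaves B.
At row 2, column 1: row 2 has {C}; column 1 has {B,C}; that leaves A.
At row 2, column 3: row 2 has {A,C}; column 3 has {A,C}; that leaves B.

B A C / A C B / C B A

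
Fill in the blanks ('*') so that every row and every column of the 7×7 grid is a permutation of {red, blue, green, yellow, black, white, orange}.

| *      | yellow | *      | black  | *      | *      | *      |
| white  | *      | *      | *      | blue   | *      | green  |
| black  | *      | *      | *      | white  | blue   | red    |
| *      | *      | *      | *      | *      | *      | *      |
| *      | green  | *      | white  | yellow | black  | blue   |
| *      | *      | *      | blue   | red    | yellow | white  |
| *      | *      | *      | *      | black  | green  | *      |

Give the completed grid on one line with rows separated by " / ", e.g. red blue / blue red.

blue yellow white black green red orange / white red black yellow blue orange green / black orange yellow green white blue red / yellow blue green red orange white black / orange green red white yellow black blue / green black orange blue red yellow white / red white blue orange black green yellow

row 1 has {yellow,black}; column 7 has {red,blue,green,white} — only orange is left for (r1,c7).
row 3 has {red,blue,black,white}; column 2 has {green,yellow} — only orange is left for (r3,c2).
row 6 has {red,blue,yellow,white}; column 2 has {green,yellow,orange} — only black is left for (r6,c2).
row 7 has {green,black}; column 7 has {red,blue,green,white,orange} — only yellow is left for (r7,c7).
row 1 has {yellow,black,orange}; column 5 has {red,blue,yellow,black,white} — only green is left for (r1,c5).
row 2 has {blue,green,white}; column 2 has {green,yellow,black,orange} — only red is left for (r2,c2).
row 2 has {red,blue,green,white}; column 6 has {blue,green,yellow,black} — only orange is left for (r2,c6).
row 4 is empty so far; column 5 has {red,blue,green,yellow,black,white} — only orange is left for (r4,c5).
row 4 has {orange}; column 7 has {red,blue,green,yellow,white,orange} — only black is left for (r4,c7).
row 2 has {red,blue,green,white,orange}; column 4 has {blue,black,white} — only yellow is left for (r2,c4).
row 3 has {red,blue,black,white,orange}; column 4 has {blue,yellow,black,white} — only green is left for (r3,c4).
row 4 has {black,orange}; column 4 has {blue,green,yellow,black,white} — only red is left for (r4,c4).
row 4 has {red,black,orange}; column 6 has {blue,green,yellow,black,orange} — only white is left for (r4,c6).
row 7 has {green,yellow,black}; column 4 has {red,blue,green,yellow,black,white} — only orange is left for (r7,c4).
row 1 has {green,yellow,black,orange}; column 6 has {blue,green,yellow,black,white,orange} — only red is left for (r1,c6).
row 2 has {red,blue,green,yellow,white,orange}; column 3 is empty so far — only black is left for (r2,c3).
row 3 has {red,blue,green,black,white,orange}; column 3 has {black} — only yellow is left for (r3,c3).
row 4 has {red,black,white,orange}; column 2 has {red,green,yellow,black,orange} — only blue is left for (r4,c2).
row 4 has {red,blue,black,white,orange}; column 3 has {yellow,black} — only green is left for (r4,c3).
row 6 has {red,blue,yellow,black,white}; column 3 has {green,yellow,black} — only orange is left for (r6,c3).
row 7 has {green,yellow,black,orange}; column 2 has {red,blue,green,yellow,black,orange} — only white is left for (r7,c2).
row 1 has {red,green,yellow,black,orange}; column 1 has {black,white} — only blue is left for (r1,c1).
row 1 has {red,blue,green,yellow,black,orange}; column 3 has {green,yellow,black,orange} — only white is left for (r1,c3).
row 4 has {red,blue,green,black,white,orange}; column 1 has {blue,black,white} — only yellow is left for (r4,c1).
row 5 has {blue,green,yellow,black,white}; column 3 has {green,yellow,black,white,orange} — only red is left for (r5,c3).
row 6 has {red,blue,yellow,black,white,orange}; column 1 has {blue,yellow,black,white} — only green is left for (r6,c1).
row 7 has {green,yellow,black,white,orange}; column 1 has {blue,green,yellow,black,white} — only red is left for (r7,c1).
row 7 has {red,green,yellow,black,white,orange}; column 3 has {red,green,yellow,black,white,orange} — only blue is left for (r7,c3).
row 5 has {red,blue,green,yellow,black,white}; column 1 has {red,blue,green,yellow,black,white} — only orange is left for (r5,c1).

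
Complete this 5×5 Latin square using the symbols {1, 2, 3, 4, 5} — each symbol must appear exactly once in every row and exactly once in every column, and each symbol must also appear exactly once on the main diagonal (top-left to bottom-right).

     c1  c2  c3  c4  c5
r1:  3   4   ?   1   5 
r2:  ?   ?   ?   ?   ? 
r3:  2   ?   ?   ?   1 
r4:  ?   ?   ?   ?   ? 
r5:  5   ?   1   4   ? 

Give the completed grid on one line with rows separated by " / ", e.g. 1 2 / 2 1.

3 4 2 1 5 / 4 1 5 2 3 / 2 5 4 3 1 / 1 2 3 5 4 / 5 3 1 4 2

At row 1, column 3: row 1 has {1,3,4,5}; column 3 has {1}; that leaves 2.
At row 5, column 5: row 5 has {1,4,5}; column 5 has {1,5}; the diagonal has {3}; that leaves 2.
At row 4, column 4: row 4 is empty so far; column 4 has {1,4}; the diagonal has {2,3}; that leaves 5.
At row 5, column 2: row 5 has {1,2,4,5}; column 2 has {4}; that leaves 3.
At row 2, column 2: row 2 is empty so far; column 2 has {3,4}; the diagonal has {2,3,5}; that leaves 1.
At row 3, column 2: row 3 has {1,2}; column 2 has {1,3,4}; that leaves 5.
At row 3, column 3: row 3 has {1,2,5}; column 3 has {1,2}; the diagonal has {1,2,3,5}; that leaves 4.
At row 3, column 4: row 3 has {1,2,4,5}; column 4 has {1,4,5}; that leaves 3.
At row 4, column 2: row 4 has {5}; column 2 has {1,3,4,5}; that leaves 2.
At row 4, column 3: row 4 has {2,5}; column 3 has {1,2,4}; that leaves 3.
At row 4, column 5: row 4 has {2,3,5}; column 5 has {1,2,5}; that leaves 4.
At row 2, column 1: row 2 has {1}; column 1 has {2,3,5}; that leaves 4.
At row 2, column 3: row 2 has {1,4}; column 3 has {1,2,3,4}; that leaves 5.
At row 2, column 4: row 2 has {1,4,5}; column 4 has {1,3,4,5}; that leaves 2.
At row 2, column 5: row 2 has {1,2,4,5}; column 5 has {1,2,4,5}; that leaves 3.
At row 4, column 1: row 4 has {2,3,4,5}; column 1 has {2,3,4,5}; that leaves 1.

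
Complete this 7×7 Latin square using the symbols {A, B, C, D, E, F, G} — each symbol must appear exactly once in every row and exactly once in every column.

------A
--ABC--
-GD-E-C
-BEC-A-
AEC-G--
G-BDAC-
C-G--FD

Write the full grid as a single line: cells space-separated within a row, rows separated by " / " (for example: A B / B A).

At row 1, column 3: row 1 has {A}; column 3 has {A,B,C,D,E,G}; that leaves F.
At row 3, column 6: row 3 has {C,D,E,G}; column 6 has {A,C,F}; that leaves B.
At row 5, column 4: row 5 has {A,C,E,G}; column 4 has {B,C,D}; that leaves F.
At row 5, column 6: row 5 has {A,C,E,F,G}; column 6 has {A,B,C,F}; that leaves D.
At row 5, column 7: row 5 has {A,C,D,E,F,G}; column 7 has {A,C,D}; that leaves B.
At row 6, column 2: row 6 has {A,B,C,D,G}; column 2 has {B,E,G}; that leaves F.
At row 6, column 7: row 6 has {A,B,C,D,F,G}; column 7 has {A,B,C,D}; that leaves E.
At row 7, column 2: row 7 has {C,D,F,G}; column 2 has {B,E,F,G}; that leaves A.
At row 7, column 4: row 7 has {A,C,D,F,G}; column 4 has {B,C,D,F}; that leaves E.
At row 7, column 5: row 7 has {A,C,D,E,F,G}; column 5 has {A,C,E,G}; that leaves B.
At row 1, column 4: row 1 has {A,F}; column 4 has {B,C,D,E,F}; that leaves G.
At row 1, column 5: row 1 has {A,F,G}; column 5 has {A,B,C,E,G}; that leaves D.
At row 1, column 6: row 1 has {A,D,F,G}; column 6 has {A,B,C,D,F}; that leaves E.
At row 2, column 2: row 2 has {A,B,C}; column 2 has {A,B,E,F,G}; that leaves D.
At row 2, column 6: row 2 has {A,B,C,D}; column 6 has {A,B,C,D,E,F}; that leaves G.
At row 2, column 7: row 2 has {A,B,C,D,G}; column 7 has {A,B,C,D,E}; that leaves F.
At row 3, column 1: row 3 has {B,C,D,E,G}; column 1 has {A,C,G}; that leaves F.
At row 3, column 4: row 3 has {B,C,D,E,F,G}; column 4 has {B,C,D,E,F,G}; that leaves A.
At row 4, column 1: row 4 has {A,B,C,E}; column 1 has {A,C,F,G}; that leaves D.
At row 4, column 5: row 4 has {A,B,C,D,E}; column 5 has {A,B,C,D,E,G}; that leaves F.
At row 4, column 7: row 4 has {A,B,C,D,E,F}; column 7 has {A,B,C,D,E,F}; that leaves G.
At row 1, column 1: row 1 has {A,D,E,F,G}; column 1 has {A,C,D,F,G}; that leaves B.
At row 1, column 2: row 1 has {A,B,D,E,F,G}; column 2 has {A,B,D,E,F,G}; that leaves C.
At row 2, column 1: row 2 has {A,B,C,D,F,G}; column 1 has {A,B,C,D,F,G}; that leaves E.

B C F G D E A / E D A B C G F / F G D A E B C / D B E C F A G / A E C F G D B / G F B D A C E / C A G E B F D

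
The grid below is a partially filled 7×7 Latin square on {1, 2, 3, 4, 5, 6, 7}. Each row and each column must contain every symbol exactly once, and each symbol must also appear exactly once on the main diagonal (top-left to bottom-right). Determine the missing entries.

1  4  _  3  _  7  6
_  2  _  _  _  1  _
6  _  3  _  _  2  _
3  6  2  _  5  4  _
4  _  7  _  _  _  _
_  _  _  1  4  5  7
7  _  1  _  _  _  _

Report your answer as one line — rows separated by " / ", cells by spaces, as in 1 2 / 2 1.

1 4 5 3 2 7 6 / 5 2 4 6 7 1 3 / 6 7 3 4 1 2 5 / 3 6 2 7 5 4 1 / 4 1 7 5 6 3 2 / 2 3 6 1 4 5 7 / 7 5 1 2 3 6 4

(r1,c3) = 5
(r1,c5) = 2
(r2,c1) = 5
(r4,c4) = 7
(r4,c7) = 1
(r5,c5) = 6
(r5,c6) = 3
(r6,c1) = 2
(r6,c2) = 3
(r6,c3) = 6
(r7,c2) = 5
(r7,c5) = 3
(r7,c6) = 6
(r7,c7) = 4
(r2,c3) = 4
(r2,c4) = 6
(r2,c5) = 7
(r2,c7) = 3
(r3,c5) = 1
(r3,c7) = 5
(r5,c2) = 1
(r5,c7) = 2
(r7,c4) = 2
(r3,c2) = 7
(r3,c4) = 4
(r5,c4) = 5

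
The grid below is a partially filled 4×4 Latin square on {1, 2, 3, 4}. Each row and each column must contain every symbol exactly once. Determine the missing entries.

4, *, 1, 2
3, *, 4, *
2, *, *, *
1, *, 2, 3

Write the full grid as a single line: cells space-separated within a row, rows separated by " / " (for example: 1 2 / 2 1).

row 1 has {1,2,4}; column 2 is empty so far — only 3 is left for (r1,c2).
row 2 has {3,4}; column 4 has {2,3} — only 1 is left for (r2,c4).
row 3 has {2}; column 3 has {1,2,4} — only 3 is left for (r3,c3).
row 3 has {2,3}; column 4 has {1,2,3} — only 4 is left for (r3,c4).
row 4 has {1,2,3}; column 2 has {3} — only 4 is left for (r4,c2).
row 2 has {1,3,4}; column 2 has {3,4} — only 2 is left for (r2,c2).
row 3 has {2,3,4}; column 2 has {2,3,4} — only 1 is left for (r3,c2).

4 3 1 2 / 3 2 4 1 / 2 1 3 4 / 1 4 2 3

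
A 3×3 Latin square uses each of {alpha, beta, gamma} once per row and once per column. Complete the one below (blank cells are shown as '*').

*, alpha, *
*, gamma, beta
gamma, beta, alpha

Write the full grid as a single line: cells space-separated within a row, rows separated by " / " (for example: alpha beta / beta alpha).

(r1,c1) = beta
(r1,c3) = gamma
(r2,c1) = alpha

beta alpha gamma / alpha gamma beta / gamma beta alpha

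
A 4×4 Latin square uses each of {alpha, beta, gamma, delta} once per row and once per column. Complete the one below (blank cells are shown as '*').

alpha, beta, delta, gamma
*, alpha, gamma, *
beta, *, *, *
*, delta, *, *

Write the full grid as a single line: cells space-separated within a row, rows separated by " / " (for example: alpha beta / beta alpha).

alpha beta delta gamma / delta alpha gamma beta / beta gamma alpha delta / gamma delta beta alpha

(r2,c1) = delta
(r2,c4) = beta
(r3,c2) = gamma
(r3,c3) = alpha
(r3,c4) = delta
(r4,c1) = gamma
(r4,c3) = beta
(r4,c4) = alpha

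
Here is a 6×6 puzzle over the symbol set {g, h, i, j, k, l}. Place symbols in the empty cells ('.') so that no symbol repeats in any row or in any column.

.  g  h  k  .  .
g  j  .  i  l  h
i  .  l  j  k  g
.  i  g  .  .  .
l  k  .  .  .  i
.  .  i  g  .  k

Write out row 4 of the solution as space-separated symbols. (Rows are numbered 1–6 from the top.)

(r1,c1) = j
(r1,c5) = i
(r1,c6) = l
(r2,c3) = k
(r3,c2) = h
(r4,c6) = j
(r5,c3) = j
(r5,c4) = h
(r5,c5) = g
(r6,c1) = h
(r6,c2) = l
(r6,c5) = j
(r4,c1) = k
(r4,c4) = l
(r4,c5) = h

k i g l h j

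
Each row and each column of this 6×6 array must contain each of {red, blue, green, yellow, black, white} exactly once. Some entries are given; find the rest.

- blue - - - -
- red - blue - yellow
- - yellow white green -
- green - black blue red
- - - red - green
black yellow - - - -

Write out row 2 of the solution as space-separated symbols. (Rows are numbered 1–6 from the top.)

white red green blue black yellow

Cell (r3,c2): row 3 has {green,yellow,white}; column 2 has {red,blue,green,yellow} → black.
Cell (r3,c6): row 3 has {green,yellow,black,white}; column 6 has {red,green,yellow} → blue.
Cell (r4,c3): row 4 has {red,blue,green,black}; column 3 has {yellow} → white.
Cell (r5,c2): row 5 has {red,green}; column 2 has {red,blue,green,yellow,black} → white.
Cell (r6,c4): row 6 has {yellow,black}; column 4 has {red,blue,black,white} → green.
Cell (r6,c6): row 6 has {green,yellow,black}; column 6 has {red,blue,green,yellow} → white.
Cell (r1,c4): row 1 has {blue}; column 4 has {red,blue,green,black,white} → yellow.
Cell (r1,c6): row 1 has {blue,yellow}; column 6 has {red,blue,green,yellow,white} → black.
Cell (r3,c1): row 3 has {blue,green,yellow,black,white}; column 1 has {black} → red.
Cell (r4,c1): row 4 has {red,blue,green,black,white}; column 1 has {red,black} → yellow.
Cell (r5,c1): row 5 has {red,green,white}; column 1 has {red,yellow,black} → blue.
Cell (r5,c3): row 5 has {red,blue,green,white}; column 3 has {yellow,white} → black.
Cell (r5,c5): row 5 has {red,blue,green,black,white}; column 5 has {blue,green} → yellow.
Cell (r6,c5): row 6 has {green,yellow,black,white}; column 5 has {blue,green,yellow} → red.
Cell (r1,c5): row 1 has {blue,yellow,black}; column 5 has {red,blue,green,yellow} → white.
Cell (r2,c3): row 2 has {red,blue,yellow}; column 3 has {yellow,black,white} → green.
Cell (r2,c5): row 2 has {red,blue,green,yellow}; column 5 has {red,blue,green,yellow,white} → black.
Cell (r6,c3): row 6 has {red,green,yellow,black,white}; column 3 has {green,yellow,black,white} → blue.
Cell (r1,c1): row 1 has {blue,yellow,black,white}; column 1 has {red,blue,yellow,black} → green.
Cell (r1,c3): row 1 has {blue,green,yellow,black,white}; column 3 has {blue,green,yellow,black,white} → red.
Cell (r2,c1): row 2 has {red,blue,green,yellow,black}; column 1 has {red,blue,green,yellow,black} → white.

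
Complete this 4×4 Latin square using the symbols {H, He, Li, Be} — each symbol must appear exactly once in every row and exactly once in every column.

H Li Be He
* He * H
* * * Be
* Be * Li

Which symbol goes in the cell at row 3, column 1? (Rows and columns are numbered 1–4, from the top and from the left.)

Li

(r2,c3) = Li
(r3,c2) = H
(r3,c3) = He
(r4,c1) = He
(r4,c3) = H
(r2,c1) = Be
(r3,c1) = Li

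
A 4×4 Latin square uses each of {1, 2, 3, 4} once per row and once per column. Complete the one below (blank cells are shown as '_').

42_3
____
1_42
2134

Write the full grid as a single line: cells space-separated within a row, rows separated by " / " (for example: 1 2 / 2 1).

4 2 1 3 / 3 4 2 1 / 1 3 4 2 / 2 1 3 4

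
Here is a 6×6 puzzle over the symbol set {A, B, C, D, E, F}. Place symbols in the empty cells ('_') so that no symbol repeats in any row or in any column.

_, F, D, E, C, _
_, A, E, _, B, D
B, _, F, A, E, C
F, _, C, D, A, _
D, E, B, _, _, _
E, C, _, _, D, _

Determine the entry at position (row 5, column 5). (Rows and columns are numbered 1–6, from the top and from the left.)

F

(r1,c1) = A
(r1,c6) = B
(r2,c1) = C
(r2,c4) = F
(r3,c2) = D
(r4,c2) = B
(r4,c6) = E
(r5,c4) = C
(r5,c5) = F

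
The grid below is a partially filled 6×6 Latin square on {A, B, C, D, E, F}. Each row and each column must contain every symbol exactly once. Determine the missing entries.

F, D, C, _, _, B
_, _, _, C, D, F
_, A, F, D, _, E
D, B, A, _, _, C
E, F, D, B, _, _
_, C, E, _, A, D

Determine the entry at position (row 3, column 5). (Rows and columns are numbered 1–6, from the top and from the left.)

Cell (r1,c5): row 1 has {B,C,D,F}; column 5 has {A,D} → E.
Cell (r2,c2): row 2 has {C,D,F}; column 2 has {A,B,C,D,F} → E.
Cell (r2,c3): row 2 has {C,D,E,F}; column 3 has {A,C,D,E,F} → B.
Cell (r4,c5): row 4 has {A,B,C,D}; column 5 has {A,D,E} → F.
Cell (r5,c5): row 5 has {B,D,E,F}; column 5 has {A,D,E,F} → C.
Cell (r5,c6): row 5 has {B,C,D,E,F}; column 6 has {B,C,D,E,F} → A.
Cell (r6,c1): row 6 has {A,C,D,E}; column 1 has {D,E,F} → B.
Cell (r6,c4): row 6 has {A,B,C,D,E}; column 4 has {B,C,D} → F.
Cell (r1,c4): row 1 has {B,C,D,E,F}; column 4 has {B,C,D,F} → A.
Cell (r2,c1): row 2 has {B,C,D,E,F}; column 1 has {B,D,E,F} → A.
Cell (r3,c1): row 3 has {A,D,E,F}; column 1 has {A,B,D,E,F} → C.
Cell (r3,c5): row 3 has {A,C,D,E,F}; column 5 has {A,C,D,E,F} → B.

B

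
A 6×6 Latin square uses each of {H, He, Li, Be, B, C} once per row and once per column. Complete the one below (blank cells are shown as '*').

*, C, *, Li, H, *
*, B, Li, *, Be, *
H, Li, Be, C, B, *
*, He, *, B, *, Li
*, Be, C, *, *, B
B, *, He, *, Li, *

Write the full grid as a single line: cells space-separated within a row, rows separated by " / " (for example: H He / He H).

He C B Li H Be / C B Li He Be H / H Li Be C B He / Be He H B C Li / Li Be C H He B / B H He Be Li C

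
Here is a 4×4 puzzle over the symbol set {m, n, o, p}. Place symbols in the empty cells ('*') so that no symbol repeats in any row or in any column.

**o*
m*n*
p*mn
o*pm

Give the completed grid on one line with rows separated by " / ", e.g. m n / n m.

Cell (r1,c1): row 1 has {o}; column 1 has {m,o,p} → n.
Cell (r1,c4): row 1 has {n,o}; column 4 has {m,n} → p.
Cell (r2,c4): row 2 has {m,n}; column 4 has {m,n,p} → o.
Cell (r3,c2): row 3 has {m,n,p}; column 2 is empty so far → o.
Cell (r4,c2): row 4 has {m,o,p}; column 2 has {o} → n.
Cell (r1,c2): row 1 has {n,o,p}; column 2 has {n,o} → m.
Cell (r2,c2): row 2 has {m,n,o}; column 2 has {m,n,o} → p.

n m o p / m p n o / p o m n / o n p m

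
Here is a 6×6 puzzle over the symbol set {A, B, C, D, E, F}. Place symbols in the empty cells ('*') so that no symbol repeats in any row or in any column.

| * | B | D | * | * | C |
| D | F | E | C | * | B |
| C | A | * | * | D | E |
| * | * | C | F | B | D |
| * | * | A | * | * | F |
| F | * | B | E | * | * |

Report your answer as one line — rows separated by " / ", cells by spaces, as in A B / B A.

(r1,c4): row 1 has {B,C,D}; column 4 has {C,E,F}, so it must be A.
(r2,c5): row 2 has {B,C,D,E,F}; column 5 has {B,D}, so it must be A.
(r3,c3): row 3 has {A,C,D,E}; column 3 has {A,B,C,D,E}, so it must be F.
(r3,c4): row 3 has {A,C,D,E,F}; column 4 has {A,C,E,F}, so it must be B.
(r4,c2): row 4 has {B,C,D,F}; column 2 has {A,B,F}, so it must be E.
(r5,c4): row 5 has {A,F}; column 4 has {A,B,C,E,F}, so it must be D.
(r6,c5): row 6 has {B,E,F}; column 5 has {A,B,D}, so it must be C.
(r6,c6): row 6 has {B,C,E,F}; column 6 has {B,C,D,E,F}, so it must be A.
(r1,c1): row 1 has {A,B,C,D}; column 1 has {C,D,F}, so it must be E.
(r1,c5): row 1 has {A,B,C,D,E}; column 5 has {A,B,C,D}, so it must be F.
(r4,c1): row 4 has {B,C,D,E,F}; column 1 has {C,D,E,F}, so it must be A.
(r5,c1): row 5 has {A,D,F}; column 1 has {A,C,D,E,F}, so it must be B.
(r5,c2): row 5 has {A,B,D,F}; column 2 has {A,B,E,F}, so it must be C.
(r5,c5): row 5 has {A,B,C,D,F}; column 5 has {A,B,C,D,F}, so it must be E.
(r6,c2): row 6 has {A,B,C,E,F}; column 2 has {A,B,C,E,F}, so it must be D.

E B D A F C / D F E C A B / C A F B D E / A E C F B D / B C A D E F / F D B E C A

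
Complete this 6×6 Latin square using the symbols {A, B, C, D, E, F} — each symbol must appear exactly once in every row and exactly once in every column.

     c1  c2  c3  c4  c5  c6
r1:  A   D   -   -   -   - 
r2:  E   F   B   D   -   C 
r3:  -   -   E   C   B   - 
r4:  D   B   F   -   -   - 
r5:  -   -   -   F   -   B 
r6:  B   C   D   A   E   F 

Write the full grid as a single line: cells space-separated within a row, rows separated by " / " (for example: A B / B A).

A D C B F E / E F B D A C / F A E C B D / D B F E C A / C E A F D B / B C D A E F

(r1,c3) = C
(r1,c5) = F
(r1,c6) = E
(r2,c5) = A
(r3,c1) = F
(r3,c2) = A
(r3,c6) = D
(r4,c4) = E
(r4,c5) = C
(r4,c6) = A
(r5,c1) = C
(r5,c2) = E
(r5,c3) = A
(r5,c5) = D
(r1,c4) = B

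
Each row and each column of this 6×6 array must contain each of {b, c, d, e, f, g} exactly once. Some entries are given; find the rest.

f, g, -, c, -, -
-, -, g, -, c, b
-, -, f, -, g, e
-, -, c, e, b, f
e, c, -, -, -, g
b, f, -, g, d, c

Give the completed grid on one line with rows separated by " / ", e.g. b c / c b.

f g b c e d / d e g f c b / c b f d g e / g d c e b f / e c d b f g / b f e g d c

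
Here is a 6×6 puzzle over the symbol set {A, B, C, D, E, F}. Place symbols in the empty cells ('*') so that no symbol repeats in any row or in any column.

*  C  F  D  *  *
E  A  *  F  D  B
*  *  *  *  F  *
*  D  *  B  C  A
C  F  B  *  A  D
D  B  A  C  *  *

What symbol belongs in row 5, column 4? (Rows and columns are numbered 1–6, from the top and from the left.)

(r1,c6) = E
(r2,c3) = C
(r3,c2) = E
(r3,c3) = D
(r3,c4) = A
(r3,c6) = C
(r4,c1) = F
(r4,c3) = E
(r5,c4) = E

E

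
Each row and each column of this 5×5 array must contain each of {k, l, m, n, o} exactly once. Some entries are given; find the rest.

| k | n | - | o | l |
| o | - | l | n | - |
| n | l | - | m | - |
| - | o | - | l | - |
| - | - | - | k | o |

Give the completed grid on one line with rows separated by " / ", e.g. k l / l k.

(r1,c3) = m
(r3,c5) = k
(r4,c1) = m
(r4,c5) = n
(r5,c1) = l
(r5,c2) = m
(r5,c3) = n
(r2,c2) = k
(r2,c5) = m
(r3,c3) = o
(r4,c3) = k

k n m o l / o k l n m / n l o m k / m o k l n / l m n k o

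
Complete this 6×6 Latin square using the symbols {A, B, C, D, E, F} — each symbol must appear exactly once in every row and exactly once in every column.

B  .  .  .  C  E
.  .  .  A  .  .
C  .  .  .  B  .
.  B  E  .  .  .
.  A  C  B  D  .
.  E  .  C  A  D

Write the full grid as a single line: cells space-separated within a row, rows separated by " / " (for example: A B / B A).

B D A F C E / D C F A E B / C F D E B A / A B E D F C / E A C B D F / F E B C A D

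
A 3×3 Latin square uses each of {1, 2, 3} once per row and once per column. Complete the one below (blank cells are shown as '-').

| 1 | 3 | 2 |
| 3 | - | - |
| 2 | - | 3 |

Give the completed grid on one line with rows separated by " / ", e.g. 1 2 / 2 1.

(r2,c3): row 2 has {3}; column 3 has {2,3}, so it must be 1.
(r3,c2): row 3 has {2,3}; column 2 has {3}, so it must be 1.
(r2,c2): row 2 has {1,3}; column 2 has {1,3}, so it must be 2.

1 3 2 / 3 2 1 / 2 1 3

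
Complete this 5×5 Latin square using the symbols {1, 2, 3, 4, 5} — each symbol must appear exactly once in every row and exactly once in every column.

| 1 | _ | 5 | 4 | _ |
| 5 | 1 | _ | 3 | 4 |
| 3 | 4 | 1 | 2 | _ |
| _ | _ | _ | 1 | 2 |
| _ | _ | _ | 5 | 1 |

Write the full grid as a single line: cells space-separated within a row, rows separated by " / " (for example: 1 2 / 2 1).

1 2 5 4 3 / 5 1 2 3 4 / 3 4 1 2 5 / 4 5 3 1 2 / 2 3 4 5 1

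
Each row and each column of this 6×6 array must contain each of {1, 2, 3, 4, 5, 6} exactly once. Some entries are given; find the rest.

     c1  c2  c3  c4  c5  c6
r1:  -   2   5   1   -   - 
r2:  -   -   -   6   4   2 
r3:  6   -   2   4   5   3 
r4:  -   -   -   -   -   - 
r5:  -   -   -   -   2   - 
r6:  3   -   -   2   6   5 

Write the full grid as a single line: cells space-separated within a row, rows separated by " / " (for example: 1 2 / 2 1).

row 1 has {1,2,5}; column 1 has {3,6} — only 4 is left for (r1,c1).
row 1 has {1,2,4,5}; column 5 has {2,4,5,6} — only 3 is left for (r1,c5).
row 1 has {1,2,3,4,5}; column 6 has {2,3,5} — only 6 is left for (r1,c6).
row 3 has {2,3,4,5,6}; column 2 has {2} — only 1 is left for (r3,c2).
row 4 is empty so far; column 5 has {2,3,4,5,6} — only 1 is left for (r4,c5).
row 4 has {1}; column 6 has {2,3,5,6} — only 4 is left for (r4,c6).
row 5 has {2}; column 6 has {2,3,4,5,6} — only 1 is left for (r5,c6).
row 6 has {2,3,5,6}; column 2 has {1,2} — only 4 is left for (r6,c2).
row 6 has {2,3,4,5,6}; column 3 has {2,5} — only 1 is left for (r6,c3).
row 2 has {2,4,6}; column 3 has {1,2,5} — only 3 is left for (r2,c3).
row 4 has {1,4}; column 3 has {1,2,3,5} — only 6 is left for (r4,c3).
row 5 has {1,2}; column 1 has {3,4,6} — only 5 is left for (r5,c1).
row 5 has {1,2,5}; column 3 has {1,2,3,5,6} — only 4 is left for (r5,c3).
row 5 has {1,2,4,5}; column 4 has {1,2,4,6} — only 3 is left for (r5,c4).
row 2 has {2,3,4,6}; column 1 has {3,4,5,6} — only 1 is left for (r2,c1).
row 2 has {1,2,3,4,6}; column 2 has {1,2,4} — only 5 is left for (r2,c2).
row 4 has {1,4,6}; column 1 has {1,3,4,5,6} — only 2 is left for (r4,c1).
row 4 has {1,2,4,6}; column 2 has {1,2,4,5} — only 3 is left for (r4,c2).
row 4 has {1,2,3,4,6}; column 4 has {1,2,3,4,6} — only 5 is left for (r4,c4).
row 5 has {1,2,3,4,5}; column 2 has {1,2,3,4,5} — only 6 is left for (r5,c2).

4 2 5 1 3 6 / 1 5 3 6 4 2 / 6 1 2 4 5 3 / 2 3 6 5 1 4 / 5 6 4 3 2 1 / 3 4 1 2 6 5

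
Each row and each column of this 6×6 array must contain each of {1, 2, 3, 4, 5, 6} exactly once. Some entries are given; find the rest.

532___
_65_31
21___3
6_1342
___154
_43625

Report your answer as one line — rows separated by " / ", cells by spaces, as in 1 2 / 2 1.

(r1,c4): row 1 has {2,3,5}; column 4 has {1,3,6}, so it must be 4.
(r1,c6): row 1 has {2,3,4,5}; column 6 has {1,2,3,4,5}, so it must be 6.
(r2,c1): row 2 has {1,3,5,6}; column 1 has {2,5,6}, so it must be 4.
(r2,c4): row 2 has {1,3,4,5,6}; column 4 has {1,3,4,6}, so it must be 2.
(r3,c4): row 3 has {1,2,3}; column 4 has {1,2,3,4,6}, so it must be 5.
(r3,c5): row 3 has {1,2,3,5}; column 5 has {2,3,4,5}, so it must be 6.
(r4,c2): row 4 has {1,2,3,4,6}; column 2 has {1,3,4,6}, so it must be 5.
(r5,c1): row 5 has {1,4,5}; column 1 has {2,4,5,6}, so it must be 3.
(r5,c2): row 5 has {1,3,4,5}; column 2 has {1,3,4,5,6}, so it must be 2.
(r5,c3): row 5 has {1,2,3,4,5}; column 3 has {1,2,3,5}, so it must be 6.
(r6,c1): row 6 has {2,3,4,5,6}; column 1 has {2,3,4,5,6}, so it must be 1.
(r1,c5): row 1 has {2,3,4,5,6}; column 5 has {2,3,4,5,6}, so it must be 1.
(r3,c3): row 3 has {1,2,3,5,6}; column 3 has {1,2,3,5,6}, so it must be 4.

5 3 2 4 1 6 / 4 6 5 2 3 1 / 2 1 4 5 6 3 / 6 5 1 3 4 2 / 3 2 6 1 5 4 / 1 4 3 6 2 5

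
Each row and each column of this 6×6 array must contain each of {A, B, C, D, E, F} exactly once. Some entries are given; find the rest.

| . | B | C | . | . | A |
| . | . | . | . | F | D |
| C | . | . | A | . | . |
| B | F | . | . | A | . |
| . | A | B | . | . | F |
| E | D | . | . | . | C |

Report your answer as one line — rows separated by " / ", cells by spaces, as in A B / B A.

F B C D E A / A C E B F D / C E F A D B / B F D C A E / D A B E C F / E D A F B C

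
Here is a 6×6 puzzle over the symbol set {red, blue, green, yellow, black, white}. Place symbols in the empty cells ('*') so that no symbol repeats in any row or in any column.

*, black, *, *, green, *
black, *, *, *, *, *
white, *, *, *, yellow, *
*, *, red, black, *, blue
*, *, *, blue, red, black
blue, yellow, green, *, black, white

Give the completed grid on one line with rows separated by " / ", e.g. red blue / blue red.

(r4,c5) = white
(r6,c4) = red
(r2,c5) = blue
(r3,c4) = green
(r3,c6) = red
(r4,c2) = green
(r5,c2) = white
(r5,c3) = yellow
(r1,c6) = yellow
(r2,c2) = red
(r2,c3) = white
(r2,c4) = yellow
(r2,c6) = green
(r3,c2) = blue
(r3,c3) = black
(r4,c1) = yellow
(r5,c1) = green
(r1,c1) = red
(r1,c3) = blue
(r1,c4) = white

red black blue white green yellow / black red white yellow blue green / white blue black green yellow red / yellow green red black white blue / green white yellow blue red black / blue yellow green red black white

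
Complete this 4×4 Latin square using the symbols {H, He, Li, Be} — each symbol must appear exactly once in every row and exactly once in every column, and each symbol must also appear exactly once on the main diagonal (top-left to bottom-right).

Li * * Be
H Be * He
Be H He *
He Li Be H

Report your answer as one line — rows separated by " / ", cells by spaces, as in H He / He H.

(r1,c2) = He
(r1,c3) = H
(r2,c3) = Li
(r3,c4) = Li

Li He H Be / H Be Li He / Be H He Li / He Li Be H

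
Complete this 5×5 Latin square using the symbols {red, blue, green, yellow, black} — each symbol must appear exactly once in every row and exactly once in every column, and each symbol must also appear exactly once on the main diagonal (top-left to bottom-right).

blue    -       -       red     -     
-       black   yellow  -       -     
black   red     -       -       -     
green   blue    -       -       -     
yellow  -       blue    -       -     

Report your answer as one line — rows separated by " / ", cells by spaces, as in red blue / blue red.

blue yellow black red green / red black yellow green blue / black red green blue yellow / green blue red yellow black / yellow green blue black red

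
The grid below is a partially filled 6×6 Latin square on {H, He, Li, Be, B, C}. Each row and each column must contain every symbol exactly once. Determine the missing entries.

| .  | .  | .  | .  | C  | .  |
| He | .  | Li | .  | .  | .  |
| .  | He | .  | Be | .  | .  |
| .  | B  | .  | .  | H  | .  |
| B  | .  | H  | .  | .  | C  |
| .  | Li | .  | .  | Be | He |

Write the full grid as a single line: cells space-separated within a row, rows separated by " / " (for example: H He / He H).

Li H Be He C B / He C Li H B Be / C He B Be Li H / Be B He C H Li / B Be H Li He C / H Li C B Be He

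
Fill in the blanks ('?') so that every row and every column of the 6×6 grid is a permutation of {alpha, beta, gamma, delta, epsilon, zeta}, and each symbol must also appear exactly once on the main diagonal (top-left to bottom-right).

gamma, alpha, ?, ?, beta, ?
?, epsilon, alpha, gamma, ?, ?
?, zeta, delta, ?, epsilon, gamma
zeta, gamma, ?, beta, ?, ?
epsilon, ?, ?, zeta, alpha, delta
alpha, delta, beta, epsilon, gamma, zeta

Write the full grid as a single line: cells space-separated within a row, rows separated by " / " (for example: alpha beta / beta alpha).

gamma alpha zeta delta beta epsilon / delta epsilon alpha gamma zeta beta / beta zeta delta alpha epsilon gamma / zeta gamma epsilon beta delta alpha / epsilon beta gamma zeta alpha delta / alpha delta beta epsilon gamma zeta

(r1,c4) = delta
(r1,c6) = epsilon
(r2,c6) = beta
(r3,c1) = beta
(r3,c4) = alpha
(r4,c3) = epsilon
(r4,c5) = delta
(r4,c6) = alpha
(r5,c2) = beta
(r5,c3) = gamma
(r1,c3) = zeta
(r2,c1) = delta
(r2,c5) = zeta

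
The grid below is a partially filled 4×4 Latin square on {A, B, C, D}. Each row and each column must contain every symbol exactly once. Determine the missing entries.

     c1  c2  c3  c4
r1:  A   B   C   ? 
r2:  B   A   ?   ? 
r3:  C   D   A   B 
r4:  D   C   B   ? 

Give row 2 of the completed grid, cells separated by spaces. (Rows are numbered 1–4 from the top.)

B A D C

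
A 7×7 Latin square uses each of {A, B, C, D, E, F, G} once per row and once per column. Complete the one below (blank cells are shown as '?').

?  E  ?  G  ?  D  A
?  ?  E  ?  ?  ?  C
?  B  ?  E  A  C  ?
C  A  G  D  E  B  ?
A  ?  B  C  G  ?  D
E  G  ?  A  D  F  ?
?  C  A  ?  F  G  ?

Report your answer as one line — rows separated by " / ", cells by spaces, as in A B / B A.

B E F G C D A / G D E F B A C / F B D E A C G / C A G D E B F / A F B C G E D / E G C A D F B / D C A B F G E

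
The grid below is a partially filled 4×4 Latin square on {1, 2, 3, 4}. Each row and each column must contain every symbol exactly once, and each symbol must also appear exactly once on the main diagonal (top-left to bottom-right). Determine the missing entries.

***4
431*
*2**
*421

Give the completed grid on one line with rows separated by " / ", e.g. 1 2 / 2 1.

(r1,c1) = 2
(r1,c2) = 1
(r1,c3) = 3
(r2,c4) = 2
(r3,c3) = 4
(r3,c4) = 3
(r4,c1) = 3
(r3,c1) = 1

2 1 3 4 / 4 3 1 2 / 1 2 4 3 / 3 4 2 1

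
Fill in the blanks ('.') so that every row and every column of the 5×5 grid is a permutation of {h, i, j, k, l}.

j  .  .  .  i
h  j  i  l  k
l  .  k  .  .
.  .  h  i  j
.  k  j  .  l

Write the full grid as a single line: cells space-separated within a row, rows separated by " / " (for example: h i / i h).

j h l k i / h j i l k / l i k j h / k l h i j / i k j h l

At row 1, column 3: row 1 has {i,j}; column 3 has {h,i,j,k}; that leaves l.
At row 3, column 5: row 3 has {k,l}; column 5 has {i,j,k,l}; that leaves h.
At row 4, column 1: row 4 has {h,i,j}; column 1 has {h,j,l}; that leaves k.
At row 4, column 2: row 4 has {h,i,j,k}; column 2 has {j,k}; that leaves l.
At row 5, column 1: row 5 has {j,k,l}; column 1 has {h,j,k,l}; that leaves i.
At row 5, column 4: row 5 has {i,j,k,l}; column 4 has {i,l}; that leaves h.
At row 1, column 2: row 1 has {i,j,l}; column 2 has {j,k,l}; that leaves h.
At row 1, column 4: row 1 has {h,i,j,l}; column 4 has {h,i,l}; that leaves k.
At row 3, column 2: row 3 has {h,k,l}; column 2 has {h,j,k,l}; that leaves i.
At row 3, column 4: row 3 has {h,i,k,l}; column 4 has {h,i,k,l}; that leaves j.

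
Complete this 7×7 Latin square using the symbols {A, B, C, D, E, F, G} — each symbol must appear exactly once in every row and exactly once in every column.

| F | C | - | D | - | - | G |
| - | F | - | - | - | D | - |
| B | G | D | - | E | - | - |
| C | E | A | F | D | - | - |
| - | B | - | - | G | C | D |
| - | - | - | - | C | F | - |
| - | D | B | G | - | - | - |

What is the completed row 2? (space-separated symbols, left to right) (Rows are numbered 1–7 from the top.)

(r1,c3) = E
(r3,c6) = A
(r4,c7) = B
(r5,c3) = F
(r6,c2) = A
(r6,c3) = G
(r6,c7) = E
(r7,c6) = E
(r1,c6) = B
(r2,c3) = C
(r2,c7) = A
(r3,c4) = C
(r3,c7) = F
(r4,c6) = G
(r6,c1) = D
(r6,c4) = B
(r7,c1) = A
(r7,c5) = F
(r7,c7) = C
(r1,c5) = A
(r2,c4) = E
(r2,c5) = B
(r5,c1) = E
(r5,c4) = A
(r2,c1) = G

G F C E B D A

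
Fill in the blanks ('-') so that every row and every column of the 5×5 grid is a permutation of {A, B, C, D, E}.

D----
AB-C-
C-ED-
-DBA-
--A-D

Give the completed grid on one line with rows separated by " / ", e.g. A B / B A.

At row 1, column 3: row 1 has {D}; column 3 has {A,B,E}; that leaves C.
At row 2, column 3: row 2 has {A,B,C}; column 3 has {A,B,C,E}; that leaves D.
At row 2, column 5: row 2 has {A,B,C,D}; column 5 has {D}; that leaves E.
At row 3, column 2: row 3 has {C,D,E}; column 2 has {B,D}; that leaves A.
At row 3, column 5: row 3 has {A,C,D,E}; column 5 has {D,E}; that leaves B.
At row 4, column 1: row 4 has {A,B,D}; column 1 has {A,C,D}; that leaves E.
At row 4, column 5: row 4 has {A,B,D,E}; column 5 has {B,D,E}; that leaves C.
At row 5, column 1: row 5 has {A,D}; column 1 has {A,C,D,E}; that leaves B.
At row 5, column 4: row 5 has {A,B,D}; column 4 has {A,C,D}; that leaves E.
At row 1, column 2: row 1 has {C,D}; column 2 has {A,B,D}; that leaves E.
At row 1, column 4: row 1 has {C,D,E}; column 4 has {A,C,D,E}; that leaves B.
At row 1, column 5: row 1 has {B,C,D,E}; column 5 has {B,C,D,E}; that leaves A.
At row 5, column 2: row 5 has {A,B,D,E}; column 2 has {A,B,D,E}; that leaves C.

D E C B A / A B D C E / C A E D B / E D B A C / B C A E D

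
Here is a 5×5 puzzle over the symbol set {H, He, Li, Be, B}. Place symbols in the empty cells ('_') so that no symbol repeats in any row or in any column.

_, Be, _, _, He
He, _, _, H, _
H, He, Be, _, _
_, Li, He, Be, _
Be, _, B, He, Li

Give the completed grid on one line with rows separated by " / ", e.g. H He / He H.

row 2 has {H,He}; column 2 has {He,Li,Be} — only B is left for (r2,c2).
row 2 has {H,He,B}; column 3 has {He,Be,B} — only Li is left for (r2,c3).
row 2 has {H,He,Li,B}; column 5 has {He,Li} — only Be is left for (r2,c5).
row 3 has {H,He,Be}; column 5 has {He,Li,Be} — only B is left for (r3,c5).
row 4 has {He,Li,Be}; column 1 has {H,He,Be} — only B is left for (r4,c1).
row 4 has {He,Li,Be,B}; column 5 has {He,Li,Be,B} — only H is left for (r4,c5).
row 5 has {He,Li,Be,B}; column 2 has {He,Li,Be,B} — only H is left for (r5,c2).
row 1 has {He,Be}; column 1 has {H,He,Be,B} — only Li is left for (r1,c1).
row 1 has {He,Li,Be}; column 3 has {He,Li,Be,B} — only H is left for (r1,c3).
row 1 has {H,He,Li,Be}; column 4 has {H,He,Be} — only B is left for (r1,c4).
row 3 has {H,He,Be,B}; column 4 has {H,He,Be,B} — only Li is left for (r3,c4).

Li Be H B He / He B Li H Be / H He Be Li B / B Li He Be H / Be H B He Li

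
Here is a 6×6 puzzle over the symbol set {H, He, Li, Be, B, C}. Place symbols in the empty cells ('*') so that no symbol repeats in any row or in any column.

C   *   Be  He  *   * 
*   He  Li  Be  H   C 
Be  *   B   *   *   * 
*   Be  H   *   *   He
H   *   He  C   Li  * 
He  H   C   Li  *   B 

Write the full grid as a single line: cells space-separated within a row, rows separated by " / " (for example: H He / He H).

At row 1, column 5: row 1 has {He,Be,C}; column 5 has {H,Li}; that leaves B.
At row 2, column 1: row 2 has {H,He,Li,Be,C}; column 1 has {H,He,Be,C}; that leaves B.
At row 3, column 4: row 3 has {Be,B}; column 4 has {He,Li,Be,C}; that leaves H.
At row 3, column 6: row 3 has {H,Be,B}; column 6 has {He,B,C}; that leaves Li.
At row 4, column 1: row 4 has {H,He,Be}; column 1 has {H,He,Be,B,C}; that leaves Li.
At row 4, column 4: row 4 has {H,He,Li,Be}; column 4 has {H,He,Li,Be,C}; that leaves B.
At row 4, column 5: row 4 has {H,He,Li,Be,B}; column 5 has {H,Li,B}; that leaves C.
At row 5, column 2: row 5 has {H,He,Li,C}; column 2 has {H,He,Be}; that leaves B.
At row 5, column 6: row 5 has {H,He,Li,B,C}; column 6 has {He,Li,B,C}; that leaves Be.
At row 6, column 5: row 6 has {H,He,Li,B,C}; column 5 has {H,Li,B,C}; that leaves Be.
At row 1, column 2: row 1 has {He,Be,B,C}; column 2 has {H,He,Be,B}; that leaves Li.
At row 1, column 6: row 1 has {He,Li,Be,B,C}; column 6 has {He,Li,Be,B,C}; that leaves H.
At row 3, column 2: row 3 has {H,Li,Be,B}; column 2 has {H,He,Li,Be,B}; that leaves C.
At row 3, column 5: row 3 has {H,Li,Be,B,C}; column 5 has {H,Li,Be,B,C}; that leaves He.

C Li Be He B H / B He Li Be H C / Be C B H He Li / Li Be H B C He / H B He C Li Be / He H C Li Be B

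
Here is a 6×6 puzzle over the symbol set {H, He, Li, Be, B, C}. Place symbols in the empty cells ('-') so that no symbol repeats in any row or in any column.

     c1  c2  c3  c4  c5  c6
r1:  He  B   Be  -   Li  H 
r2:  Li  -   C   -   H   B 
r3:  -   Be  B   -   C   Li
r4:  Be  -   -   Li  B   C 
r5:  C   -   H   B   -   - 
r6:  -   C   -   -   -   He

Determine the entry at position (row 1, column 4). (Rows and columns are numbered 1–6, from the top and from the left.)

C

(r1,c4) = C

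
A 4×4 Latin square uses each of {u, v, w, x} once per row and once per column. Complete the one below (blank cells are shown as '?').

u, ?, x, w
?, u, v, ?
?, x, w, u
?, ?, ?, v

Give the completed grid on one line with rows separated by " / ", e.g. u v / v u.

Cell (r1,c2): row 1 has {u,w,x}; column 2 has {u,x} → v.
Cell (r2,c4): row 2 has {u,v}; column 4 has {u,v,w} → x.
Cell (r3,c1): row 3 has {u,w,x}; column 1 has {u} → v.
Cell (r4,c2): row 4 has {v}; column 2 has {u,v,x} → w.
Cell (r4,c3): row 4 has {v,w}; column 3 has {v,w,x} → u.
Cell (r2,c1): row 2 has {u,v,x}; column 1 has {u,v} → w.
Cell (r4,c1): row 4 has {u,v,w}; column 1 has {u,v,w} → x.

u v x w / w u v x / v x w u / x w u v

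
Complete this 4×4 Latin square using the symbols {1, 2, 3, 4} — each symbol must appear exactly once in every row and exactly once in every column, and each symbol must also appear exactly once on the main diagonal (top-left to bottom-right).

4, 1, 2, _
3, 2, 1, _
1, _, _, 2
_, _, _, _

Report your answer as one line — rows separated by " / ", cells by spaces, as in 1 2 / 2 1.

row 1 has {1,2,4}; column 4 has {2} — only 3 is left for (r1,c4).
row 2 has {1,2,3}; column 4 has {2,3} — only 4 is left for (r2,c4).
row 3 has {1,2}; column 3 has {1,2}; the diagonal has {2,4} — only 3 is left for (r3,c3).
row 4 is empty so far; column 1 has {1,3,4} — only 2 is left for (r4,c1).
row 4 has {2}; column 3 has {1,2,3} — only 4 is left for (r4,c3).
row 4 has {2,4}; column 4 has {2,3,4}; the diagonal has {2,3,4} — only 1 is left for (r4,c4).
row 3 has {1,2,3}; column 2 has {1,2} — only 4 is left for (r3,c2).
row 4 has {1,2,4}; column 2 has {1,2,4} — only 3 is left for (r4,c2).

4 1 2 3 / 3 2 1 4 / 1 4 3 2 / 2 3 4 1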